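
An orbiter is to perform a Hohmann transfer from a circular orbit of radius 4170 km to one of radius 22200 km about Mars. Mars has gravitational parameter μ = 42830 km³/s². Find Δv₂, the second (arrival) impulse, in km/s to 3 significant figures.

Δv₂ = 0.608 km/s

Semi-major axis of the transfer orbit: a_t = (4170 + 22200)/2 = 13185 km.
Circular speed at r = 22200 km: v_c = √(μ/r) = 1.389 km/s.
Transfer-orbit speed at the same r (vis-viva, a = a_t): v_t = √[μ(2/r − 1/a_t)] = 0.7811 km/s.
Δv₂ = |v_t − v_c| = |0.7811 − 1.389| = 0.6079 km/s.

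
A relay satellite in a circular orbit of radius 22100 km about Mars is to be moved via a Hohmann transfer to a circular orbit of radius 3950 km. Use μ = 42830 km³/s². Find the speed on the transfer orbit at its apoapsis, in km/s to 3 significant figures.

The Hohmann ellipse has a_t = (r₁ + r₂)/2 = 13025 km.
At apoapsis, r = 22100 km.
Vis-viva: v = √[μ(2/r − 1/a_t)] = √[42830 × (2/22100 − 1/13025)] = 0.7666 km/s.

v = 0.767 km/s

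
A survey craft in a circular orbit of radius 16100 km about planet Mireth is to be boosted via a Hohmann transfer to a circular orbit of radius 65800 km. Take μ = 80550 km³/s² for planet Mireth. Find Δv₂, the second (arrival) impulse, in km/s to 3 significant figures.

Δv₂ = 0.413 km/s

Semi-major axis of the transfer orbit: a_t = (16100 + 65800)/2 = 40950 km.
On the circular orbit at r = 65800 km, v_c = √(μ/r) = 1.10642 km/s.
Transfer-orbit speed at the same r (vis-viva, a = a_t): v_t = √[μ(2/r − 1/a_t)] = 0.693754 km/s.
Δv₂ = |v_t − v_c| = |0.693754 − 1.10642| = 0.4127 km/s.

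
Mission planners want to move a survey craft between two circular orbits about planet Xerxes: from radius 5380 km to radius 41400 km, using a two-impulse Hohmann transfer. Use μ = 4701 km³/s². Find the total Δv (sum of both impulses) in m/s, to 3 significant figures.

Semi-major axis of the transfer orbit: a_t = (5380 + 41400)/2 = 23390 km.
At r₁ the circular-orbit speed is v₁ = √(μ/r₁) = 0.9347683 km/s.
On the transfer ellipse at r₁, vis-viva gives v_p = √[μ(2/r₁ − 1/a_t)] = 1.243624 km/s.
First burn Δv₁ = |v_p − v₁| = 0.30886 km/s.
At r₂, v₂ = √(μ/r₂) = 0.33697 km/s.
Transfer-orbit speed at r₂: v_a = √[μ(2/r₂ − 1/a_t)] = 0.16161 km/s.
Second burn Δv₂ = |v₂ − v_a| = 0.17536 km/s.
Δv = Δv₁ + Δv₂ = 0.30886 + 0.17536 = 0.4842 km/s.

Δv = 484 m/s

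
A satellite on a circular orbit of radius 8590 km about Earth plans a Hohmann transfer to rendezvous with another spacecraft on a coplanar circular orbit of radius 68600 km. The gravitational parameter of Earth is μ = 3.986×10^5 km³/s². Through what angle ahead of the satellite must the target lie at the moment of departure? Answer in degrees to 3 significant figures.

φ = 104°

Transfer-ellipse semi-major axis a_t = (r₁ + r₂)/2 = (8590 + 68600)/2 = 38595 km.
Transfer time t = π√(a_t³/μ) = 37729 s.
Target angular speed ω₂ = √(μ/r₂³) = 3.5138×10^-5 rad/s.
Angle swept by the target during transfer: ω₂·t = 1.3257 rad = 75.96°.
The satellite traverses 180° on the transfer ellipse, so the target must lead by 180° − 75.96° = 104°.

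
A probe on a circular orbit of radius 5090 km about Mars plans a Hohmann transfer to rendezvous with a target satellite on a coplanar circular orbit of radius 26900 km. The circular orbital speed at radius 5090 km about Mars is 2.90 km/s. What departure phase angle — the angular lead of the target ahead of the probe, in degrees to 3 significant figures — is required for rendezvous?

From the circular-orbit relation v² = μ/r at r = 5090 km: μ = v²r = (2.90)² × 5090 = 42806.9 km³/s².
Semi-major axis of the transfer orbit: a_t = (5090 + 26900)/2 = 15995 km.
Transfer time t = π√(a_t³/μ) = 30716 s.
Target angular speed ω₂ = √(μ/r₂³) = 4.6895×10^-5 rad/s.
Angle swept by the target during transfer: ω₂·t = 1.4404 rad = 82.53°.
Arrival is 180° from departure on the ellipse, so φ = 180° − 82.53° = 97.5°.

φ = 97.5°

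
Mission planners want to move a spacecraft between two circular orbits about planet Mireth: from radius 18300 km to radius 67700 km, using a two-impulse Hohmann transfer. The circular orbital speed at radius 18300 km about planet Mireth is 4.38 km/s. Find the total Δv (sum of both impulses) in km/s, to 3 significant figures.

From the circular-orbit relation v² = μ/r at r = 18300 km: μ = v²r = (4.38)² × 18300 = 3.51075×10^5 km³/s².
Transfer-ellipse semi-major axis a_t = (r₁ + r₂)/2 = (18300 + 67700)/2 = 43000 km.
Circular speed at r₁: v₁ = √(μ/r₁) = √(3.51075×10^5/18300) = 4.3800 km/s.
On the transfer ellipse at r₁, vis-viva gives v_p = √[μ(2/r₁ − 1/a_t)] = 5.4958 km/s.
First burn Δv₁ = |v_p − v₁| = 1.1158 km/s.
Circular speed at r₂: v₂ = √(μ/r₂) = 2.27722 km/s.
Transfer-orbit speed at r₂: v_a = √[μ(2/r₂ − 1/a_t)] = 1.48558 km/s.
Second burn Δv₂ = |v₂ − v_a| = 0.79164 km/s.
Δv = Δv₁ + Δv₂ = 1.1158 + 0.79164 = 1.907 km/s.

Δv = 1.91 km/s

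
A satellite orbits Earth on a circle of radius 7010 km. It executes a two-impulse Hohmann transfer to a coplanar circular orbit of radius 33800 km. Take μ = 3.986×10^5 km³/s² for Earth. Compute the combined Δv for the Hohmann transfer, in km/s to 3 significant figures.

Δv = 3.59 km/s

Semi-major axis of the transfer orbit: a_t = (7010 + 33800)/2 = 20405 km.
At r₁ the circular-orbit speed is v₁ = √(μ/r₁) = 7.5407 km/s.
On the transfer ellipse at r₁, vis-viva equation gives v_p = √[μ(2/r₁ − 1/a_t)] = 9.7051 km/s.
First burn Δv₁ = |v_p − v₁| = 2.1644 km/s.
Circular speed at r₂: v₂ = √(μ/r₂) = 3.4341 km/s.
Transfer-orbit speed at r₂: v_a = √[μ(2/r₂ − 1/a_t)] = 2.0128 km/s.
Second burn Δv₂ = |v₂ − v_a| = 1.4213 km/s.
Δv = Δv₁ + Δv₂ = 2.1644 + 1.4213 = 3.586 km/s.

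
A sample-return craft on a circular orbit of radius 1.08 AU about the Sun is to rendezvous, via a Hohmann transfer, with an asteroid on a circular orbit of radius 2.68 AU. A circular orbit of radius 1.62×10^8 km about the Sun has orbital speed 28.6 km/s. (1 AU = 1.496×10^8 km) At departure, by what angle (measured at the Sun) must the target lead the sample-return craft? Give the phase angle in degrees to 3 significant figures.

From the circular-orbit relation v² = μ/r at r = 1.62×10^8 km: μ = v²r = (28.6)² × 1.62×10^8 = 1.32510×10^11 km³/s².
In km: r₁ = 1.08 × 1.496×10^8 = 1.61568×10^8 km; r₂ = 2.68 × 1.496×10^8 = 4.00928×10^8 km.
Transfer-ellipse semi-major axis a_t = (r₁ + r₂)/2 = (1.61568×10^8 + 4.00928×10^8)/2 = 2.81248×10^8 km.
The half-period of the transfer ellipse is t = π√(a_t³/μ) = 4.071×10^7 s.
The target's mean motion on its circular orbit is ω₂ = √(μ/r₂³) = 4.534×10^-8 rad/s.
Angle swept by the target during transfer: ω₂·t = 1.846 rad = 105.8°.
Arrival is 180° from departure on the ellipse, so φ = 180° − 105.8° = 74.2°.

φ = 74.2°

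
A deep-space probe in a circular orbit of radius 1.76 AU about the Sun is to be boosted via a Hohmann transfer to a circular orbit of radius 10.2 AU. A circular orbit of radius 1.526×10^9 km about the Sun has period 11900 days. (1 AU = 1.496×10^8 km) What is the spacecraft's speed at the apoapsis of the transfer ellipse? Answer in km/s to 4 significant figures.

v = 5.059 km/s

From Kepler's third law T² = 4π²r³/μ at r = 1.526×10^9 km, T = 11900 days = 11900 × 86400 s = 1.02816×10^9 s: μ = 4π²r³/T² = 1.32709×10^11 km³/s².
In km: r₁ = 1.76 × 1.496×10^8 = 2.63296×10^8 km; r₂ = 10.2 × 1.496×10^8 = 1.52592×10^9 km.
Semi-major axis of the transfer orbit: a_t = (2.63296×10^8 + 1.52592×10^9)/2 = 8.94608×10^8 km.
The apoapsis of the transfer ellipse is at r = 1.52592×10^9 km.
Applying v² = μ(2/r − 1/a_t): v = 5.059 km/s.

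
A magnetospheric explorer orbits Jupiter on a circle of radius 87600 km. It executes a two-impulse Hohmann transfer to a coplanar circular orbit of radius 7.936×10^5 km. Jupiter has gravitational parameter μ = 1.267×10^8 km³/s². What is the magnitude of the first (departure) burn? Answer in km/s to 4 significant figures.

The Hohmann ellipse has a_t = (r₁ + r₂)/2 = 4.406×10^5 km.
Circular speed at r = 87600 km: v_c = √(μ/r) = 38.03 km/s.
Vis-viva on the transfer ellipse at r = 87600 km gives v_t = √[μ(2/r − 1/a_t)] = 51.04 km/s.
Δv₁ = |v_t − v_c| = |51.04 − 38.03| = 13.01 km/s.

Δv₁ = 13.01 km/s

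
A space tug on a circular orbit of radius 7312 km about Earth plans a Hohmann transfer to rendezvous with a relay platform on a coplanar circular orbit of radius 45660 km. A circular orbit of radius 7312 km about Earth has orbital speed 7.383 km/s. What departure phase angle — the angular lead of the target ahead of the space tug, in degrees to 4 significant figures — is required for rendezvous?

φ = 100.5°

From the circular-orbit relation v² = μ/r at r = 7312 km: μ = v²r = (7.383)² × 7312 = 3.98568×10^5 km³/s².
Semi-major axis of the transfer orbit: a_t = (7312 + 45660)/2 = 26486 km.
The half-period of the transfer ellipse is t = π√(a_t³/μ) = 21450 s.
Target angular speed ω₂ = √(μ/r₂³) = 6.4706×10^-5 rad/s.
Angle swept by the target during transfer: ω₂·t = 1.3879 rad = 79.52°.
The space tug traverses 180° on the transfer ellipse, so the target must lead by 180° − 79.52° = 100.5°.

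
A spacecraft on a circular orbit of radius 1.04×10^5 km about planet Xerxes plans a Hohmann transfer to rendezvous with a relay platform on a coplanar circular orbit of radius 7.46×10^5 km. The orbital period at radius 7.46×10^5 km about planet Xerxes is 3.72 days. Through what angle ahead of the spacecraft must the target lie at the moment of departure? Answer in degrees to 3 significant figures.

From Kepler's third law T² = 4π²r³/μ at r = 7.46×10^5 km, T = 3.72 days = 3.72 × 86400 s = 3.21408×10^5 s: μ = 4π²r³/T² = 1.58658×10^8 km³/s².
The Hohmann ellipse has a_t = (r₁ + r₂)/2 = 4.250×10^5 km.
The half-period of the transfer ellipse is t = π√(a_t³/μ) = 69100 s.
The target's mean motion on its circular orbit is ω₂ = √(μ/r₂³) = 1.955×10^-5 rad/s.
Angle swept by the target during transfer: ω₂·t = 1.3509 rad = 77.40°.
Arrival is 180° from departure on the ellipse, so φ = 180° − 77.40° = 103°.

φ = 103°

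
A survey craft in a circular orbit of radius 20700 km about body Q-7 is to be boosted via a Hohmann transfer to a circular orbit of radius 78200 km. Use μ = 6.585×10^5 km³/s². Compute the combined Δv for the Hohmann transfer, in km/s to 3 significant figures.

The Hohmann ellipse has a_t = (r₁ + r₂)/2 = 49450 km.
Circular speed at r₁: v₁ = √(μ/r₁) = √(6.585×10^5/20700) = 5.640 km/s.
On the transfer ellipse at r₁, vis-viva gives v_p = √[μ(2/r₁ − 1/a_t)] = 7.093 km/s.
First burn Δv₁ = |v_p − v₁| = 1.453 km/s.
At r₂, v₂ = √(μ/r₂) = 2.9018 km/s.
Transfer-orbit speed at r₂: v_a = √[μ(2/r₂ − 1/a_t)] = 1.8775 km/s.
Second burn Δv₂ = |v₂ − v_a| = 1.024 km/s.
Total Δv = Δv₁ + Δv₂ = 2.477 km/s.

Δv = 2.48 km/s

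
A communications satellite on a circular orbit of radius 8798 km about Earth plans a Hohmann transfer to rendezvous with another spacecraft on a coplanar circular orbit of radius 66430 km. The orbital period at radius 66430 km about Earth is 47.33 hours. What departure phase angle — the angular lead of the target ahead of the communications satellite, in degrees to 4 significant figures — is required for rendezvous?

From Kepler's third law T² = 4π²r³/μ at r = 66430 km, T = 47.33 hours = 47.33 × 3600 s = 1.70388×10^5 s: μ = 4π²r³/T² = 3.98634×10^5 km³/s².
Semi-major axis of the transfer orbit: a_t = (8798 + 66430)/2 = 37614 km.
Transfer time t = π√(a_t³/μ) = 36298 s.
Target angular speed ω₂ = √(μ/r₂³) = 3.6876×10^-5 rad/s.
Angle swept by the target during transfer: ω₂·t = 1.3385 rad = 76.69°.
The communications satellite traverses 180° on the transfer ellipse, so the target must lead by 180° − 76.69° = 103.3°.

φ = 103.3°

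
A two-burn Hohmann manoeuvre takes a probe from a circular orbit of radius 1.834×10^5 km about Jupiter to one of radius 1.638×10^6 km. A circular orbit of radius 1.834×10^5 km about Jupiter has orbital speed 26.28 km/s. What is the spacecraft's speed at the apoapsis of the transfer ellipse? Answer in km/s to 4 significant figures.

v = 3.946 km/s

From the circular-orbit relation v² = μ/r at r = 1.834×10^5 km: μ = v²r = (26.28)² × 1.834×10^5 = 1.26663×10^8 km³/s².
The Hohmann ellipse has a_t = (r₁ + r₂)/2 = 9.107×10^5 km.
At apoapsis, r = 1.638×10^6 km.
From the vis-viva equation, v = √[μ(2/r − 1/a_t)] = 3.946 km/s.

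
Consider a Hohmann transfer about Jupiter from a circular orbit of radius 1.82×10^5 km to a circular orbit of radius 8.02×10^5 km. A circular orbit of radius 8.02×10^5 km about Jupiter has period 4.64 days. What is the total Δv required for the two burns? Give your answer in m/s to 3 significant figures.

From Kepler's third law T² = 4π²r³/μ at r = 8.02×10^5 km, T = 4.64 days = 4.64 × 86400 s = 4.00896×10^5 s: μ = 4π²r³/T² = 1.26712×10^8 km³/s².
Semi-major axis of the transfer orbit: a_t = (1.820×10^5 + 8.020×10^5)/2 = 4.920×10^5 km.
At r₁ the circular-orbit speed is v₁ = √(μ/r₁) = 26.386 km/s.
Transfer-orbit speed at r₁ (vis-viva): v_p = √[μ(2/r₁ − 1/a_t)] = 33.688 km/s.
First burn Δv₁ = |v_p − v₁| = 7.302 km/s.
Circular speed at r₂: v₂ = √(μ/r₂) = 12.57 km/s.
Transfer-orbit speed at r₂: v_a = √[μ(2/r₂ − 1/a_t)] = 7.645 km/s.
Second burn Δv₂ = |v₂ − v_a| = 4.925 km/s.
Total Δv = Δv₁ + Δv₂ = 12.23 km/s.

Δv = 12200 m/s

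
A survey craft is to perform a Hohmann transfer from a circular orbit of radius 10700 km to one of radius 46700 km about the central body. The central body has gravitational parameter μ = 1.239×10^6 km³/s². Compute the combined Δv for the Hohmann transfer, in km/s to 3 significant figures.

Δv = 4.97 km/s

Transfer-ellipse semi-major axis a_t = (r₁ + r₂)/2 = (10700 + 46700)/2 = 28700 km.
At r₁ the circular-orbit speed is v₁ = √(μ/r₁) = 10.761 km/s.
Transfer-orbit speed at r₁ (vis-viva): v_p = √[μ(2/r₁ − 1/a_t)] = 13.727 km/s.
First burn Δv₁ = |v_p − v₁| = 2.966 km/s.
Circular speed at r₂: v₂ = √(μ/r₂) = 5.151 km/s.
Transfer-orbit speed at r₂: v_a = √[μ(2/r₂ − 1/a_t)] = 3.145 km/s.
Second burn Δv₂ = |v₂ − v_a| = 2.006 km/s.
Δv = Δv₁ + Δv₂ = 2.966 + 2.006 = 4.972 km/s.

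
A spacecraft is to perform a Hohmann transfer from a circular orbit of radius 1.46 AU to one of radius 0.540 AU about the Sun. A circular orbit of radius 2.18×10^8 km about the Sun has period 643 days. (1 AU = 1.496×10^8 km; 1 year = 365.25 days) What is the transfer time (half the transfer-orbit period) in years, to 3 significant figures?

t = 0.500 years

From Kepler's third law T² = 4π²r³/μ at r = 2.18×10^8 km, T = 643 days = 643 × 86400 s = 5.55552×10^7 s: μ = 4π²r³/T² = 1.32519×10^11 km³/s².
In km: r₁ = 1.46 × 1.496×10^8 = 2.18416×10^8 km; r₂ = 0.540 × 1.496×10^8 = 8.0784×10^7 km.
The Hohmann ellipse has a_t = (r₁ + r₂)/2 = 1.496×10^8 km.
By Kepler's third law the transfer-orbit period is T = 2π√(a_t³/μ), so t = T/2 = 1.579×10^7 s.
Converting: 1.579×10^7 s ÷ 3.15576×10^7 s/year (365.25 × 86400) = 0.500 years.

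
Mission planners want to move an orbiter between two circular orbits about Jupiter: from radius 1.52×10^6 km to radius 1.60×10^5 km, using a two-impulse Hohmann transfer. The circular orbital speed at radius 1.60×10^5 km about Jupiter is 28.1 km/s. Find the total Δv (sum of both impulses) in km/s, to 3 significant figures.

From the circular-orbit relation v² = μ/r at r = 1.60×10^5 km: μ = v²r = (28.1)² × 1.60×10^5 = 1.26338×10^8 km³/s².
Semi-major axis of the transfer orbit: a_t = (1.520×10^6 + 1.600×10^5)/2 = 8.400×10^5 km.
At r₁ the circular-orbit speed is v₁ = √(μ/r₁) = 9.117 km/s.
On the transfer ellipse at r₁, vis-viva equation gives v_a = √[μ(2/r₁ − 1/a_t)] = 3.979 km/s.
First burn Δv₁ = |v_a − v₁| = 5.138 km/s.
At r₂, v₂ = √(μ/r₂) = 28.10 km/s.
Transfer-orbit speed at r₂: v_p = √[μ(2/r₂ − 1/a_t)] = 37.80 km/s.
Second burn Δv₂ = |v₂ − v_p| = 9.700 km/s.
Δv = Δv₁ + Δv₂ = 5.138 + 9.700 = 14.84 km/s.

Δv = 14.8 km/s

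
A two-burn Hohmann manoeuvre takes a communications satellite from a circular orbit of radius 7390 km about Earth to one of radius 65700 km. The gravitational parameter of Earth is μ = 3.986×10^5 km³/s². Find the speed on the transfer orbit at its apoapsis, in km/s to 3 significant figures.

Transfer-ellipse semi-major axis a_t = (r₁ + r₂)/2 = (7390 + 65700)/2 = 36545 km.
At apoapsis, r = 65700 km.
Applying v² = μ(2/r − 1/a_t): v = 1.108 km/s.

v = 1.11 km/s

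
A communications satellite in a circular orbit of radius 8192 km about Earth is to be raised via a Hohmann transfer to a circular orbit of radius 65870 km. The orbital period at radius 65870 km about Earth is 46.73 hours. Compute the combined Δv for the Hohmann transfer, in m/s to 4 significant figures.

From Kepler's third law T² = 4π²r³/μ at r = 65870 km, T = 46.73 hours = 46.73 × 3600 s = 1.68228×10^5 s: μ = 4π²r³/T² = 3.98682×10^5 km³/s².
The Hohmann ellipse has a_t = (r₁ + r₂)/2 = 37031 km.
At r₁ the circular-orbit speed is v₁ = √(μ/r₁) = 6.976 km/s.
On the transfer ellipse at r₁, vis-viva gives v_p = √[μ(2/r₁ − 1/a_t)] = 9.304 km/s.
First burn Δv₁ = |v_p − v₁| = 2.328 km/s.
Circular speed at r₂: v₂ = √(μ/r₂) = 2.460 km/s.
Transfer-orbit speed at r₂: v_a = √[μ(2/r₂ − 1/a_t)] = 1.157 km/s.
Second burn Δv₂ = |v₂ − v_a| = 1.303 km/s.
Δv = Δv₁ + Δv₂ = 2.328 + 1.303 = 3.631 km/s.

Δv = 3631 m/s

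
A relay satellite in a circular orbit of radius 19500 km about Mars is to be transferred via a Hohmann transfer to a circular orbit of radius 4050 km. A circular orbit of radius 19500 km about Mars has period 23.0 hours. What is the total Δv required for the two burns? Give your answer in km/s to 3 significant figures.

From Kepler's third law T² = 4π²r³/μ at r = 19500 km, T = 23.0 hours = 23.0 × 3600 s = 82800 s: μ = 4π²r³/T² = 42697.5 km³/s².
Transfer-ellipse semi-major axis a_t = (r₁ + r₂)/2 = (19500 + 4050)/2 = 11775 km.
At r₁ the circular-orbit speed is v₁ = √(μ/r₁) = 1.4797 km/s.
Transfer-orbit speed at r₁ (v² = μ(2/r − 1/a)): v_a = √[μ(2/r₁ − 1/a_t)] = 0.86782 km/s.
First burn Δv₁ = |v_a − v₁| = 0.6119 km/s.
At r₂, v₂ = √(μ/r₂) = 3.2469 km/s.
Transfer-orbit speed at r₂: v_p = √[μ(2/r₂ − 1/a_t)] = 4.1784 km/s.
Second burn Δv₂ = |v₂ − v_p| = 0.9315 km/s.
Total Δv = Δv₁ + Δv₂ = 1.543 km/s.

Δv = 1.54 km/s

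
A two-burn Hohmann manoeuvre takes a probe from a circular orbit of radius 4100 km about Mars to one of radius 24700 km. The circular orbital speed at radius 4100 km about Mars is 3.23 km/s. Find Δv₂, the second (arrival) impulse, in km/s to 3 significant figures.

Δv₂ = 0.614 km/s

From the circular-orbit relation v² = μ/r at r = 4100 km: μ = v²r = (3.23)² × 4100 = 42774.9 km³/s².
The Hohmann ellipse has a_t = (r₁ + r₂)/2 = 14400 km.
Circular speed at r = 24700 km: v_c = √(μ/r) = 1.316 km/s.
Transfer-orbit speed at the same r (vis-viva, a = a_t): v_t = √[μ(2/r − 1/a_t)] = 0.7022 km/s.
Δv₂ = |v_t − v_c| = |0.7022 − 1.316| = 0.6138 km/s.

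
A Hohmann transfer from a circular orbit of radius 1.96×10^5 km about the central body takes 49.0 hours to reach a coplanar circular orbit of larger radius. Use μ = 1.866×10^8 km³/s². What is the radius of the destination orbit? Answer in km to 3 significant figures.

r₂ = 1.48×10^6 km

Transfer time t = 49.0 hours = 1.764×10^5 s, and t = π√(a_t³/μ).
So a_t = (μ t²/π²)^(1/3) = (1.866×10^8 × (1.764×10^5)² / π²)^(1/3) = 8.3792×10^5 km.
Since a_t = (r₁ + r₂)/2, r₂ = 2a_t − r₁ = 2×8.3792×10^5 − 1.960×10^5 = 1.47984×10^6 km.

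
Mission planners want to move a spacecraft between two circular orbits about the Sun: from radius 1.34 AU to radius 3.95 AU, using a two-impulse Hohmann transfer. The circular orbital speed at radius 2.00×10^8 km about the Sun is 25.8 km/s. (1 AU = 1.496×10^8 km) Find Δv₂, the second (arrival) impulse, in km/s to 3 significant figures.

From the circular-orbit relation v² = μ/r at r = 2.00×10^8 km: μ = v²r = (25.8)² × 2.00×10^8 = 1.33128×10^11 km³/s².
In km: r₁ = 1.34 × 1.496×10^8 = 2.00464×10^8 km; r₂ = 3.95 × 1.496×10^8 = 5.9092×10^8 km.
The Hohmann ellipse has a_t = (r₁ + r₂)/2 = 3.95692×10^8 km.
Circular speed at r = 5.9092×10^8 km: v_c = √(μ/r) = 15.0096 km/s.
Vis-viva on the transfer ellipse at r = 5.9092×10^8 km gives v_t = √[μ(2/r − 1/a_t)] = 10.6834 km/s.
Δv₂ = |v_t − v_c| = |10.6834 − 15.0096| = 4.326 km/s.

Δv₂ = 4.33 km/s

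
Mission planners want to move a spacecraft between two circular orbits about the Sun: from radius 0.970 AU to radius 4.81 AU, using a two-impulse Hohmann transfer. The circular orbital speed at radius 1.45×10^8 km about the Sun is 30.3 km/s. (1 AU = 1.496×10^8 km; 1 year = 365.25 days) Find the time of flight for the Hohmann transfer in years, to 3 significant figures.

From the circular-orbit relation v² = μ/r at r = 1.45×10^8 km: μ = v²r = (30.3)² × 1.45×10^8 = 1.33123×10^11 km³/s².
In km: r₁ = 0.970 × 1.496×10^8 = 1.45112×10^8 km; r₂ = 4.81 × 1.496×10^8 = 7.19576×10^8 km.
Transfer-ellipse semi-major axis a_t = (r₁ + r₂)/2 = (1.45112×10^8 + 7.19576×10^8)/2 = 4.32344×10^8 km.
Half the transfer-orbit period gives t = π√(a_t³/μ) = 7.740×10^7 s.
Converting: 7.740×10^7 s ÷ 3.15576×10^7 s/year (365.25 × 86400) = 2.45 years.

t = 2.45 years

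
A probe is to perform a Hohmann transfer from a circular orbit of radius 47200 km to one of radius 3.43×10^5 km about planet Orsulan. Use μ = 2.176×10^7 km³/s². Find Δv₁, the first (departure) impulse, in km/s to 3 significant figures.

Semi-major axis of the transfer orbit: a_t = (47200 + 3.430×10^5)/2 = 1.951×10^5 km.
On the circular orbit at r = 47200 km, v_c = √(μ/r) = 21.471 km/s.
Vis-viva on the transfer ellipse at r = 47200 km gives v_t = √[μ(2/r − 1/a_t)] = 28.469 km/s.
Δv₁ = |v_t − v_c| = |28.469 − 21.471| = 6.998 km/s.

Δv₁ = 7.00 km/s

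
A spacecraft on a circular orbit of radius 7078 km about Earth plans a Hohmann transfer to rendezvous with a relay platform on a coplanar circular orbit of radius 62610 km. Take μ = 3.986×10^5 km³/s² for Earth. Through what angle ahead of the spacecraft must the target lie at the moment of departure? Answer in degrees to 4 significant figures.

Transfer-ellipse semi-major axis a_t = (r₁ + r₂)/2 = (7078 + 62610)/2 = 34844 km.
The half-period of the transfer ellipse is t = π√(a_t³/μ) = 32365 s.
The target's mean motion on its circular orbit is ω₂ = √(μ/r₂³) = 4.0300×10^-5 rad/s.
Angle swept by the target during transfer: ω₂·t = 1.3043 rad = 74.73°.
The spacecraft traverses 180° on the transfer ellipse, so the target must lead by 180° − 74.73° = 105.3°.

φ = 105.3°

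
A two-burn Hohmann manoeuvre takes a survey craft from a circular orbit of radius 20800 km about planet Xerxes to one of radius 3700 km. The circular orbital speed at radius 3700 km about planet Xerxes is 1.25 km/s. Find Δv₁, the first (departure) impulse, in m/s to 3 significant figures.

From the circular-orbit relation v² = μ/r at r = 3700 km: μ = v²r = (1.25)² × 3700 = 5781.25 km³/s².
Transfer-ellipse semi-major axis a_t = (r₁ + r₂)/2 = (20800 + 3700)/2 = 12250 km.
On the circular orbit at r = 20800 km, v_c = √(μ/r) = 0.5272 km/s.
Vis-viva on the transfer ellipse at r = 20800 km gives v_t = √[μ(2/r − 1/a_t)] = 0.2897 km/s.
Δv₁ = |v_t − v_c| = |0.2897 − 0.5272| = 0.2375 km/s.

Δv₁ = 237 m/s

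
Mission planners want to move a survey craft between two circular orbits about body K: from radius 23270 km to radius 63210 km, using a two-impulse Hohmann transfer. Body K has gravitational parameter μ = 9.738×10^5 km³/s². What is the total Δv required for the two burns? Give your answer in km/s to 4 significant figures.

Δv = 2.398 km/s

Semi-major axis of the transfer orbit: a_t = (23270 + 63210)/2 = 43240 km.
Circular speed at r₁: v₁ = √(μ/r₁) = √(9.738×10^5/23270) = 6.469 km/s.
On the transfer ellipse at r₁, vis-viva gives v_p = √[μ(2/r₁ − 1/a_t)] = 7.821 km/s.
First burn Δv₁ = |v_p − v₁| = 1.352 km/s.
Circular speed at r₂: v₂ = √(μ/r₂) = 3.925 km/s.
Transfer-orbit speed at r₂: v_a = √[μ(2/r₂ − 1/a_t)] = 2.879 km/s.
Second burn Δv₂ = |v₂ − v_a| = 1.046 km/s.
Total Δv = Δv₁ + Δv₂ = 2.398 km/s.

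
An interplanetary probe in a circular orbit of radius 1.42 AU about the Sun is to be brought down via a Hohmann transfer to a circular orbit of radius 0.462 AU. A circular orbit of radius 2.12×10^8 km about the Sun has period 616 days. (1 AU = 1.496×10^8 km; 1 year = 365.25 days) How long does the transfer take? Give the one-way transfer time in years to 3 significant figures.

t = 0.456 years

From Kepler's third law T² = 4π²r³/μ at r = 2.12×10^8 km, T = 616 days = 616 × 86400 s = 5.32224×10^7 s: μ = 4π²r³/T² = 1.32794×10^11 km³/s².
In km: r₁ = 1.42 × 1.496×10^8 = 2.12432×10^8 km; r₂ = 0.462 × 1.496×10^8 = 6.91152×10^7 km.
Transfer-ellipse semi-major axis a_t = (r₁ + r₂)/2 = (2.12432×10^8 + 6.91152×10^7)/2 = 1.407736×10^8 km.
Transfer time t = π√(a_t³/μ) = π√((1.407736×10^8)³ / 1.32794×10^11) = 1.440×10^7 s.
Converting: 1.440×10^7 s ÷ 3.15576×10^7 s/year (365.25 × 86400) = 0.456 years.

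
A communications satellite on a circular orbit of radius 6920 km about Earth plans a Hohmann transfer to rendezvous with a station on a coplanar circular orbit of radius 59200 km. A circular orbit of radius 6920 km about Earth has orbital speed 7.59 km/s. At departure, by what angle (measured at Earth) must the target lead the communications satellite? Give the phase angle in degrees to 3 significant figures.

From the circular-orbit relation v² = μ/r at r = 6920 km: μ = v²r = (7.59)² × 6920 = 3.98648×10^5 km³/s².
Transfer-ellipse semi-major axis a_t = (r₁ + r₂)/2 = (6920 + 59200)/2 = 33060 km.
The half-period of the transfer ellipse is t = π√(a_t³/μ) = 29910 s.
The target's mean motion on its circular orbit is ω₂ = √(μ/r₂³) = 4.3834×10^-5 rad/s.
Angle swept by the target during transfer: ω₂·t = 1.3111 rad = 75.12°.
Arrival is 180° from departure on the ellipse, so φ = 180° − 75.12° = 105°.

φ = 105°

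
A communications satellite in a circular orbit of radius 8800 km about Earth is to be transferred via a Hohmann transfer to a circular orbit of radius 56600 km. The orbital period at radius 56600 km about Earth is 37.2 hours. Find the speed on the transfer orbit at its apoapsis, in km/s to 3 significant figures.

From Kepler's third law T² = 4π²r³/μ at r = 56600 km, T = 37.2 hours = 37.2 × 3600 s = 1.3392×10^5 s: μ = 4π²r³/T² = 3.99133×10^5 km³/s².
Semi-major axis of the transfer orbit: a_t = (8800 + 56600)/2 = 32700 km.
At apoapsis, r = 56600 km.
Applying v² = μ(2/r − 1/a_t): v = 1.378 km/s.

v = 1.38 km/s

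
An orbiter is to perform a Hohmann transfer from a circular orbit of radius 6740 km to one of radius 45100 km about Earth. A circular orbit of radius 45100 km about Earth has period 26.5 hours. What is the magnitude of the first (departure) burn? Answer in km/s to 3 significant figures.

From Kepler's third law T² = 4π²r³/μ at r = 45100 km, T = 26.5 hours = 26.5 × 3600 s = 95400 s: μ = 4π²r³/T² = 3.97917×10^5 km³/s².
The Hohmann ellipse has a_t = (r₁ + r₂)/2 = 25920 km.
On the circular orbit at r = 6740 km, v_c = √(μ/r) = 7.68363 km/s.
Vis-viva on the transfer ellipse at r = 6740 km gives v_t = √[μ(2/r − 1/a_t)] = 10.1353 km/s.
Δv₁ = |v_t − v_c| = |10.1353 − 7.68363| = 2.452 km/s.

Δv₁ = 2.45 km/s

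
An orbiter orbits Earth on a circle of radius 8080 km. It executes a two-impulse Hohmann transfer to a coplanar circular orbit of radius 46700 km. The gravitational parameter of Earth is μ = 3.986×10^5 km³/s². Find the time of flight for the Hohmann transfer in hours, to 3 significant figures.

t = 6.27 hours

The Hohmann ellipse has a_t = (r₁ + r₂)/2 = 27390 km.
Half the transfer-orbit period gives t = π√(a_t³/μ) = 22560 s.
Converting: 22560 s ÷ 3600 s/hour = 6.27 hours.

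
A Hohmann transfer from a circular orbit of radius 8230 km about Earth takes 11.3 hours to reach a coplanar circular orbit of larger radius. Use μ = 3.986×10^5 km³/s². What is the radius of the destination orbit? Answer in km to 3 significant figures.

r₂ = 72900 km

Transfer time t = 11.3 hours = 40680 s, and t = π√(a_t³/μ).
So a_t = (μ t²/π²)^(1/3) = (3.986×10^5 × (40680)² / π²)^(1/3) = 40582 km.
Since a_t = (r₁ + r₂)/2, r₂ = 2a_t − r₁ = 2×40582 − 8230 = 72934 km.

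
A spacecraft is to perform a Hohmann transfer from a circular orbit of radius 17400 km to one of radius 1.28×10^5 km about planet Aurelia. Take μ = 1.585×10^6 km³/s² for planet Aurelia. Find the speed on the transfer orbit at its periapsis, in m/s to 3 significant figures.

v = 12700 m/s

The Hohmann ellipse has a_t = (r₁ + r₂)/2 = 72700 km.
At periapsis, r = 17400 km.
Applying v² = μ(2/r − 1/a_t): v = 12.66 km/s.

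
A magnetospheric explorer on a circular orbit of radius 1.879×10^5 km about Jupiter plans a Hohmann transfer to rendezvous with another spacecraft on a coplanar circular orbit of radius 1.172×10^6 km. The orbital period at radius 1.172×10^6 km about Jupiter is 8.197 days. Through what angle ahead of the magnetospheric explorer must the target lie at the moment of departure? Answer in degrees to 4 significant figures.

φ = 100.5°

From Kepler's third law T² = 4π²r³/μ at r = 1.172×10^6 km, T = 8.197 days = 8.197 × 86400 s = 7.082208×10^5 s: μ = 4π²r³/T² = 1.26708×10^8 km³/s².
Transfer-ellipse semi-major axis a_t = (r₁ + r₂)/2 = (1.879×10^5 + 1.172×10^6)/2 = 6.7995×10^5 km.
The half-period of the transfer ellipse is t = π√(a_t³/μ) = 1.5648×10^5 s.
The target's mean motion on its circular orbit is ω₂ = √(μ/r₂³) = 8.8718×10^-6 rad/s.
Angle swept by the target during transfer: ω₂·t = 1.3883 rad = 79.54°.
The magnetospheric explorer traverses 180° on the transfer ellipse, so the target must lead by 180° − 79.54° = 100.5°.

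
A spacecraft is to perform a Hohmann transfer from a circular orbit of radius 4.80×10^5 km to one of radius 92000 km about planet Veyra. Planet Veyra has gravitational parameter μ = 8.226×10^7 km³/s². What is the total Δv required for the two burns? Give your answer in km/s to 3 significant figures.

The Hohmann ellipse has a_t = (r₁ + r₂)/2 = 2.860×10^5 km.
At r₁ the circular-orbit speed is v₁ = √(μ/r₁) = 13.091 km/s.
Transfer-orbit speed at r₁ (v² = μ(2/r − 1/a)): v_a = √[μ(2/r₁ − 1/a_t)] = 7.4248 km/s.
First burn Δv₁ = |v_a − v₁| = 5.666 km/s.
At r₂, v₂ = √(μ/r₂) = 29.902 km/s.
Transfer-orbit speed at r₂: v_p = √[μ(2/r₂ − 1/a_t)] = 38.738 km/s.
Second burn Δv₂ = |v₂ − v_p| = 8.836 km/s.
Total Δv = Δv₁ + Δv₂ = 14.50 km/s.

Δv = 14.5 km/s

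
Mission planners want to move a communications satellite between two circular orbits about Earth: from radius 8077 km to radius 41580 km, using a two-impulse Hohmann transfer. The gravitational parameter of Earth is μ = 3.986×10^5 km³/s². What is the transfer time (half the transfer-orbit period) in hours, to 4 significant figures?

Transfer-ellipse semi-major axis a_t = (r₁ + r₂)/2 = (8077 + 41580)/2 = 24828.5 km.
Transfer time t = π√(a_t³/μ) = π√((24828.5)³ / 3.986×10^5) = 19470 s.
Converting: 19470 s ÷ 3600 s/hour = 5.408 hours.

t = 5.408 hours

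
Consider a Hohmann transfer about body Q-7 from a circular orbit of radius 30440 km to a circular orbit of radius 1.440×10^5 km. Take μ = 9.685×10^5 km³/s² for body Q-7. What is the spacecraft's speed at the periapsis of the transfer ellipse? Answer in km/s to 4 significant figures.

Transfer-ellipse semi-major axis a_t = (r₁ + r₂)/2 = (30440 + 1.440×10^5)/2 = 87220 km.
At periapsis, r = 30440 km.
Applying v² = μ(2/r − 1/a_t): v = 7.248 km/s.

v = 7.248 km/s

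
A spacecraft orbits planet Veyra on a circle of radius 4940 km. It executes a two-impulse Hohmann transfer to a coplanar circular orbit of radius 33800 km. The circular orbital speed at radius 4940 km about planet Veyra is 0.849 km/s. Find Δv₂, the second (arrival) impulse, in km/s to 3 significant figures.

Δv₂ = 0.161 km/s

From the circular-orbit relation v² = μ/r at r = 4940 km: μ = v²r = (0.849)² × 4940 = 3560.76 km³/s².
Semi-major axis of the transfer orbit: a_t = (4940 + 33800)/2 = 19370 km.
On the circular orbit at r = 33800 km, v_c = √(μ/r) = 0.3246 km/s.
Vis-viva on the transfer ellipse at r = 33800 km gives v_t = √[μ(2/r − 1/a_t)] = 0.1639 km/s.
Δv₂ = |v_t − v_c| = |0.1639 − 0.3246| = 0.1607 km/s.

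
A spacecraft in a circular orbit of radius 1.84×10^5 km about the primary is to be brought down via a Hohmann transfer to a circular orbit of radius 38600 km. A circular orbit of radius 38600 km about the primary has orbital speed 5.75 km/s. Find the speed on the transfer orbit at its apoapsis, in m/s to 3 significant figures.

From the circular-orbit relation v² = μ/r at r = 38600 km: μ = v²r = (5.75)² × 38600 = 1.27621×10^6 km³/s².
The Hohmann ellipse has a_t = (r₁ + r₂)/2 = 1.113×10^5 km.
At apoapsis, r = 1.840×10^5 km.
Vis-viva: v = √[μ(2/r − 1/a_t)] = √[1.27621×10^6 × (2/1.840×10^5 − 1/1.113×10^5)] = 1.551 km/s.

v = 1550 m/s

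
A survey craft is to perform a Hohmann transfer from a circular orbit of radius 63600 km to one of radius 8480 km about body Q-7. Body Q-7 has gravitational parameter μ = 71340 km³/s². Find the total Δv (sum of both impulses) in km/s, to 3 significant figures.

The Hohmann ellipse has a_t = (r₁ + r₂)/2 = 36040 km.
Circular speed at r₁: v₁ = √(μ/r₁) = √(71340/63600) = 1.0591 km/s.
On the transfer ellipse at r₁, vis-viva equation gives v_a = √[μ(2/r₁ − 1/a_t)] = 0.51374 km/s.
First burn Δv₁ = |v_a − v₁| = 0.5454 km/s.
At r₂, v₂ = √(μ/r₂) = 2.9005 km/s.
Transfer-orbit speed at r₂: v_p = √[μ(2/r₂ − 1/a_t)] = 3.8531 km/s.
Second burn Δv₂ = |v₂ − v_p| = 0.9526 km/s.
Total Δv = Δv₁ + Δv₂ = 1.498 km/s.

Δv = 1.50 km/s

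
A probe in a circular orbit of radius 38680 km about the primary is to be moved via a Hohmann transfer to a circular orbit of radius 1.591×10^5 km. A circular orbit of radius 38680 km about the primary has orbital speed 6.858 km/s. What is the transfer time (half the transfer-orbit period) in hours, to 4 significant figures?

From the circular-orbit relation v² = μ/r at r = 38680 km: μ = v²r = (6.858)² × 38680 = 1.81920×10^6 km³/s².
The Hohmann ellipse has a_t = (r₁ + r₂)/2 = 98890 km.
By Kepler's third law the transfer-orbit period is T = 2π√(a_t³/μ), so t = T/2 = 72430 s.
Converting: 72430 s ÷ 3600 s/hour = 20.12 hours.

t = 20.12 hours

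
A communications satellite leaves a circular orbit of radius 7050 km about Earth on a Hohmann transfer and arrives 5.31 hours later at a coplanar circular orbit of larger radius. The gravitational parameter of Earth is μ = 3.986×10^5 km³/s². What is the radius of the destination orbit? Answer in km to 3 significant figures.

Transfer time t = 5.31 hours = 19116 s, and t = π√(a_t³/μ).
So a_t = (μ t²/π²)^(1/3) = (3.986×10^5 × (19116)² / π²)^(1/3) = 24529 km.
Since a_t = (r₁ + r₂)/2, r₂ = 2a_t − r₁ = 2×24529 − 7050 = 42008 km.

r₂ = 42000 km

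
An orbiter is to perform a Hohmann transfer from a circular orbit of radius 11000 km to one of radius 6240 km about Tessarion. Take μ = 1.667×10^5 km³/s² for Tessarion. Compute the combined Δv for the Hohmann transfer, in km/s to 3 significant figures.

Δv = 1.25 km/s

Transfer-ellipse semi-major axis a_t = (r₁ + r₂)/2 = (11000 + 6240)/2 = 8620 km.
Circular speed at r₁: v₁ = √(μ/r₁) = √(1.667×10^5/11000) = 3.8929 km/s.
On the transfer ellipse at r₁, vis-viva gives v_a = √[μ(2/r₁ − 1/a_t)] = 3.3122 km/s.
First burn Δv₁ = |v_a − v₁| = 0.5807 km/s.
At r₂, v₂ = √(μ/r₂) = 5.1686 km/s.
Transfer-orbit speed at r₂: v_p = √[μ(2/r₂ − 1/a_t)] = 5.8387 km/s.
Second burn Δv₂ = |v₂ − v_p| = 0.6701 km/s.
Δv = Δv₁ + Δv₂ = 0.5807 + 0.6701 = 1.251 km/s.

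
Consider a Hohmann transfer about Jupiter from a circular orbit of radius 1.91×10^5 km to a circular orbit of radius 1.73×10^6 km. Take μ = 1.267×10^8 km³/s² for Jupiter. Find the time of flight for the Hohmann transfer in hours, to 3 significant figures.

t = 73.0 hours

Transfer-ellipse semi-major axis a_t = (r₁ + r₂)/2 = (1.910×10^5 + 1.730×10^6)/2 = 9.605×10^5 km.
Transfer time t = π√(a_t³/μ) = π√((9.605×10^5)³ / 1.267×10^8) = 2.627×10^5 s.
Converting: 2.627×10^5 s ÷ 3600 s/hour = 73.0 hours.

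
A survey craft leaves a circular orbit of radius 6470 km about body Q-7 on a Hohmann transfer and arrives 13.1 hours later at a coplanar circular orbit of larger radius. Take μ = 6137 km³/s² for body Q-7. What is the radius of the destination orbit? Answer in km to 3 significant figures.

r₂ = 15800 km

Transfer time t = 13.1 hours = 47160 s, and t = π√(a_t³/μ).
So a_t = (μ t²/π²)^(1/3) = (6137 × (47160)² / π²)^(1/3) = 11141 km.
Since a_t = (r₁ + r₂)/2, r₂ = 2a_t − r₁ = 2×11141 − 6470 = 15812 km.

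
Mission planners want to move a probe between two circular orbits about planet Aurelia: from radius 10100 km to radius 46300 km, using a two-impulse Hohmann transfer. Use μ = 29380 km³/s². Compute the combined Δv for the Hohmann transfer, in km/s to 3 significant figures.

Δv = 0.800 km/s

Transfer-ellipse semi-major axis a_t = (r₁ + r₂)/2 = (10100 + 46300)/2 = 28200 km.
Circular speed at r₁: v₁ = √(μ/r₁) = √(29380/10100) = 1.7056 km/s.
On the transfer ellipse at r₁, vis-viva equation gives v_p = √[μ(2/r₁ − 1/a_t)] = 2.1854 km/s.
First burn Δv₁ = |v_p − v₁| = 0.4798 km/s.
Circular speed at r₂: v₂ = √(μ/r₂) = 0.7966 km/s.
Transfer-orbit speed at r₂: v_a = √[μ(2/r₂ − 1/a_t)] = 0.4767 km/s.
Second burn Δv₂ = |v₂ − v_a| = 0.3199 km/s.
Δv = Δv₁ + Δv₂ = 0.4798 + 0.3199 = 0.7997 km/s.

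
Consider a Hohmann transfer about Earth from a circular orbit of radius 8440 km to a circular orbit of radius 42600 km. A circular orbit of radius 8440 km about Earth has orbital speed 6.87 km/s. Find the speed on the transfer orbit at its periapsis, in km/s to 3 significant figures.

From the circular-orbit relation v² = μ/r at r = 8440 km: μ = v²r = (6.87)² × 8440 = 3.98342×10^5 km³/s².
Transfer-ellipse semi-major axis a_t = (r₁ + r₂)/2 = (8440 + 42600)/2 = 25520 km.
The periapsis of the transfer ellipse is at r = 8440 km.
Vis-viva: v = √[μ(2/r − 1/a_t)] = √[3.98342×10^5 × (2/8440 − 1/25520)] = 8.876 km/s.

v = 8.88 km/s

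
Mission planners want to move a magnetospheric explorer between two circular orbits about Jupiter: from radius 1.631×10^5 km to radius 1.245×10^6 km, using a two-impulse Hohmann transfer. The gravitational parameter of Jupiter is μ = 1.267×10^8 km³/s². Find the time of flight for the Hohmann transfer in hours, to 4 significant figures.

t = 45.80 hours

Transfer-ellipse semi-major axis a_t = (r₁ + r₂)/2 = (1.631×10^5 + 1.245×10^6)/2 = 7.0405×10^5 km.
Transfer time t = π√(a_t³/μ) = π√((7.0405×10^5)³ / 1.267×10^8) = 1.6488×10^5 s.
Converting: 1.6488×10^5 s ÷ 3600 s/hour = 45.80 hours.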